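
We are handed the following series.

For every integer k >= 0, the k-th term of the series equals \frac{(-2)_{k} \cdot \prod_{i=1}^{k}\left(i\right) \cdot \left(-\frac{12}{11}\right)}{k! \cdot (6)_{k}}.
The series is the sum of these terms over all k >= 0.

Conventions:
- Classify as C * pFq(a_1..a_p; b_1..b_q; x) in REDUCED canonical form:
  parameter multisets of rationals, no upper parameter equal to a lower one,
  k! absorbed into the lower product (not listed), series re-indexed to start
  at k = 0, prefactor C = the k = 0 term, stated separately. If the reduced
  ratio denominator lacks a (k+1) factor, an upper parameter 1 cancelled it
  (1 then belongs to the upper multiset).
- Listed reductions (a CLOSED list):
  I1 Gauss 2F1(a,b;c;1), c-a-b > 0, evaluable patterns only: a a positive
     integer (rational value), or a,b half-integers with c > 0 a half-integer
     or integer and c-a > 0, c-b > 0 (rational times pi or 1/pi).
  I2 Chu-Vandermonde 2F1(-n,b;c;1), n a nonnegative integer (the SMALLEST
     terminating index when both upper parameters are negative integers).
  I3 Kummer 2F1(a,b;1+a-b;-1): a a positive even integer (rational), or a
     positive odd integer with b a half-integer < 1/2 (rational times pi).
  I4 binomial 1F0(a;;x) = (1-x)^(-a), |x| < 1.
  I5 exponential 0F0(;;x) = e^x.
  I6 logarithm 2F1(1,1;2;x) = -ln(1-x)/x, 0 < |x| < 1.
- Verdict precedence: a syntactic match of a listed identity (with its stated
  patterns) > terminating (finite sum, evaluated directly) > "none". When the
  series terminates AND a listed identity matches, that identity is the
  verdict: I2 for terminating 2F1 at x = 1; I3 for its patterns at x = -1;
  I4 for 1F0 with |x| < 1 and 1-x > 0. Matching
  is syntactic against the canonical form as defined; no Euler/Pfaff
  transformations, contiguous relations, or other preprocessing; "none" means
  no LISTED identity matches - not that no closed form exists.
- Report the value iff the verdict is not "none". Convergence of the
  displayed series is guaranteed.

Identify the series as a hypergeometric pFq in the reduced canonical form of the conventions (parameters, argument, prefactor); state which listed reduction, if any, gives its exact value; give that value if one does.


At argument 1: a 2F1 with upper {-2, 1}, lower {6}, scaled by C = -\frac{12}{11}. Verdict: the Chu-Vandermonde identity I2 applies (terminating 2F1 at x = 1 with n = 2, b = 1, c = 6). Its exact value is -\frac{60}{77}.

First insight: from the first term -\frac{12}{11}: the running product (prefactor -12/11) telescopes to a rising factorial.
Consecutive-term ratio: r(k) = 1 * (k-2) (k+1) / [(k+6) (k+1)] ; factor over Q: parameters, x = 1, and C = -\frac{12}{11}.


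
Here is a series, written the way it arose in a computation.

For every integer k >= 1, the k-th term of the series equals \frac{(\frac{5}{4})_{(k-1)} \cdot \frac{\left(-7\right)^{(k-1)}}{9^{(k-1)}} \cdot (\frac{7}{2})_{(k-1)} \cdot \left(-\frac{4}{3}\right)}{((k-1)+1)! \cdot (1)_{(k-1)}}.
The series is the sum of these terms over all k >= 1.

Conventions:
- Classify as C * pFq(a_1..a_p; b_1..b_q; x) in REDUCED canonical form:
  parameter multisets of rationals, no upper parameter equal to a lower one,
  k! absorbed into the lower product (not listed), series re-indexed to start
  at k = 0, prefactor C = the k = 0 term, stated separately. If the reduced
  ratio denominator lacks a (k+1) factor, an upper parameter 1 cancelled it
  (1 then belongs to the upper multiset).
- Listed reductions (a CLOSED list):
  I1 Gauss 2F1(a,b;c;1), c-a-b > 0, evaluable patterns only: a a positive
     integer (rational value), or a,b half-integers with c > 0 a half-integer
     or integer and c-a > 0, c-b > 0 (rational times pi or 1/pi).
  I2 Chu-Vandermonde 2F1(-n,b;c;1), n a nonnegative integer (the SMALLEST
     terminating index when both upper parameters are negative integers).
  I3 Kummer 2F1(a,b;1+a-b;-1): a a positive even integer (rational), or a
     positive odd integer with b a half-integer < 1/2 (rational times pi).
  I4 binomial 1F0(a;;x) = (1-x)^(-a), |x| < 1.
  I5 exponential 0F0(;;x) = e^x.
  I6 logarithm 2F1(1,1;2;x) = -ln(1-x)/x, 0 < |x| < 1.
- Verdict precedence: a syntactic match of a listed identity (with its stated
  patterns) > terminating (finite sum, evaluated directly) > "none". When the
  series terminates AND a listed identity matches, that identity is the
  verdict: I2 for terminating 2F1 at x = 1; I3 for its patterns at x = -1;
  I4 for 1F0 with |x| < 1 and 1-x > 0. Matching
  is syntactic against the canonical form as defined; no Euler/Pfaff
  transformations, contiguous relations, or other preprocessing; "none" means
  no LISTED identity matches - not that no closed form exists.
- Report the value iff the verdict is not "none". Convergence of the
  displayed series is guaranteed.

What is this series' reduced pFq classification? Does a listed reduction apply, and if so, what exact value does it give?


Canonical form: C = -\frac{4}{3} times 2F1 with upper {\frac{5}{4}, \frac{7}{2}}, lower {2}, x = -\frac{7}{9}. Verdict: none (x = -\frac{7}{9}): each listed identity misses the multisets {\frac{5}{4}, \frac{7}{2}} ; {2}.

First insight: with t_0 = -\frac{4}{3}, the two geometric factors (C = -4/3, x = -7/9) combine into one argument.
Consecutive-term ratio: r(k) = -\frac{7}{9} * (k+\frac{5}{4}) (k+\frac{7}{2}) / [(k+2) (k+1)] - poly over poly, x = -\frac{7}{9} from leading terms; C = -\frac{4}{3} at k = 0.


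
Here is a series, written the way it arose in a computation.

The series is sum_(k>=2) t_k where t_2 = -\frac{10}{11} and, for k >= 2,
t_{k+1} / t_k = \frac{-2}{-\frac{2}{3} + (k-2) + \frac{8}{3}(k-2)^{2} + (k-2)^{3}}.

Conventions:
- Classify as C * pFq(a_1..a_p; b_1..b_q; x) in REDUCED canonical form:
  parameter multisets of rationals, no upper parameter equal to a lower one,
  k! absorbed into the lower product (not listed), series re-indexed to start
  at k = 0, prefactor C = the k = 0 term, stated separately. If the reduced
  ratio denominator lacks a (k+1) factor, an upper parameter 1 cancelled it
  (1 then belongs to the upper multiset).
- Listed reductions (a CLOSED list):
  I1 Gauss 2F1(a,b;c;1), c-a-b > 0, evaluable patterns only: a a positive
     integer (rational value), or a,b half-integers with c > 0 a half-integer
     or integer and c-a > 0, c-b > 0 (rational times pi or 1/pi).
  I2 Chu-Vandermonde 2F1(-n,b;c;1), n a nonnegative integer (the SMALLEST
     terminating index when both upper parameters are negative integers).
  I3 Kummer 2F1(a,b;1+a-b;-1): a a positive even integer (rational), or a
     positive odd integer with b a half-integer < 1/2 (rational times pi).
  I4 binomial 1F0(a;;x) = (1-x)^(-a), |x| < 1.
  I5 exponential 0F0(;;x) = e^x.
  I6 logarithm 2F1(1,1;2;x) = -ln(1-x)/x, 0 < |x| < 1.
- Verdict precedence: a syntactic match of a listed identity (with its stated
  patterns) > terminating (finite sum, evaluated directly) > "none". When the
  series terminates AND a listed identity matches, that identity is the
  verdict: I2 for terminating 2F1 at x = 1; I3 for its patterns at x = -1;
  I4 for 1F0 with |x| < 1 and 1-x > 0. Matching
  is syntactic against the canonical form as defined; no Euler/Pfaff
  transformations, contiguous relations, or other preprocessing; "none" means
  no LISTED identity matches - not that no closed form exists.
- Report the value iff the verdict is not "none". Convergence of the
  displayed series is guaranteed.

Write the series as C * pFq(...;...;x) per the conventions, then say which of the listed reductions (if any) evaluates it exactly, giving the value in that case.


Prefactor -\frac{10}{11}, argument -2: 0F2 with upper {-} over lower {-\frac{1}{3}, 2}. Verdict: none. No listed pattern accepts 0F2(-; -\frac{1}{3}, 2; -2).

The tell: from the first term -\frac{10}{11}: roots of the ratio polynomials (C = -10/11, x = -2) are the negated parameters.
Consecutive-term ratio: r(k) = -2 * 1 / [(k-\frac{1}{3}) (k+2) (k+1)] - poly over poly, x = -2 from leading terms; C = -\frac{10}{11} at k = 0.


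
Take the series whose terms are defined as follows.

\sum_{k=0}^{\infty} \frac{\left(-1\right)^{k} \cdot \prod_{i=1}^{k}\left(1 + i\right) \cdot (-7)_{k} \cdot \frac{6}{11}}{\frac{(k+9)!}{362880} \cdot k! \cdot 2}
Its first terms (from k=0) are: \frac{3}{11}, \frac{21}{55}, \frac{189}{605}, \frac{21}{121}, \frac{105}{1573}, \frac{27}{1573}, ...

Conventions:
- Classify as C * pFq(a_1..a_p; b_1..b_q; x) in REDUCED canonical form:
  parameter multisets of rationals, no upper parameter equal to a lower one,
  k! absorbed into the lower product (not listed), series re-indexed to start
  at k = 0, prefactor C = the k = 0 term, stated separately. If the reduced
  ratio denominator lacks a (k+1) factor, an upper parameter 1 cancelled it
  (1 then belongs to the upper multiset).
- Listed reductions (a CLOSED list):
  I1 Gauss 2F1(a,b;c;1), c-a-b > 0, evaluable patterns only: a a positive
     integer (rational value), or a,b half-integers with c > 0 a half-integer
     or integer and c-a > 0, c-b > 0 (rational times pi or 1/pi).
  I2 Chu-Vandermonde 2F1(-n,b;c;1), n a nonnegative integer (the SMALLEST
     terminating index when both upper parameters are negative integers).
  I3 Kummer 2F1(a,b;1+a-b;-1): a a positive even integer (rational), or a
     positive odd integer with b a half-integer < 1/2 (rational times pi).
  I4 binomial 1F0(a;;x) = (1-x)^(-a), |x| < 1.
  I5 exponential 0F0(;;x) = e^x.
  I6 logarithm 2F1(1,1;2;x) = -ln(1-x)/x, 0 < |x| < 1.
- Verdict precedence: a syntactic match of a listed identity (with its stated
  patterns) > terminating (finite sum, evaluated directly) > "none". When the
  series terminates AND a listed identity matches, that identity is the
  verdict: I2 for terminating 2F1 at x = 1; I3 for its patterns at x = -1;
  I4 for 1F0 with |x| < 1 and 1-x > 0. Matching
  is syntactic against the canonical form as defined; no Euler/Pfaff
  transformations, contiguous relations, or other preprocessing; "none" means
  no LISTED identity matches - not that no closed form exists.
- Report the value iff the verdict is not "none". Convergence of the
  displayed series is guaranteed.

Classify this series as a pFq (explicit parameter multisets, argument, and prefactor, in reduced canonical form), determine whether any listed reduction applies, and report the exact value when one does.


Classification (C = \frac{3}{11}): 2F1 with upper {-7, 2}, lower {10}, argument x = -1. Verdict at x = -1: Kummer's theorem (I3) matches (x = -1; c = 10 equals 1+a-b for upper {-7, 2}: listed pattern). Sum: \frac{27}{22}.

Structural cue: x = -1 and the running product (C = 3/11, x = -1) telescopes to a rising factorial.
Step ratio: r(k) = -1 * (k-7) (k+2) / [(k+10) (k+1)] - rational in k, leading ratio -1; with t_0 = \frac{3}{11}, classification follows.


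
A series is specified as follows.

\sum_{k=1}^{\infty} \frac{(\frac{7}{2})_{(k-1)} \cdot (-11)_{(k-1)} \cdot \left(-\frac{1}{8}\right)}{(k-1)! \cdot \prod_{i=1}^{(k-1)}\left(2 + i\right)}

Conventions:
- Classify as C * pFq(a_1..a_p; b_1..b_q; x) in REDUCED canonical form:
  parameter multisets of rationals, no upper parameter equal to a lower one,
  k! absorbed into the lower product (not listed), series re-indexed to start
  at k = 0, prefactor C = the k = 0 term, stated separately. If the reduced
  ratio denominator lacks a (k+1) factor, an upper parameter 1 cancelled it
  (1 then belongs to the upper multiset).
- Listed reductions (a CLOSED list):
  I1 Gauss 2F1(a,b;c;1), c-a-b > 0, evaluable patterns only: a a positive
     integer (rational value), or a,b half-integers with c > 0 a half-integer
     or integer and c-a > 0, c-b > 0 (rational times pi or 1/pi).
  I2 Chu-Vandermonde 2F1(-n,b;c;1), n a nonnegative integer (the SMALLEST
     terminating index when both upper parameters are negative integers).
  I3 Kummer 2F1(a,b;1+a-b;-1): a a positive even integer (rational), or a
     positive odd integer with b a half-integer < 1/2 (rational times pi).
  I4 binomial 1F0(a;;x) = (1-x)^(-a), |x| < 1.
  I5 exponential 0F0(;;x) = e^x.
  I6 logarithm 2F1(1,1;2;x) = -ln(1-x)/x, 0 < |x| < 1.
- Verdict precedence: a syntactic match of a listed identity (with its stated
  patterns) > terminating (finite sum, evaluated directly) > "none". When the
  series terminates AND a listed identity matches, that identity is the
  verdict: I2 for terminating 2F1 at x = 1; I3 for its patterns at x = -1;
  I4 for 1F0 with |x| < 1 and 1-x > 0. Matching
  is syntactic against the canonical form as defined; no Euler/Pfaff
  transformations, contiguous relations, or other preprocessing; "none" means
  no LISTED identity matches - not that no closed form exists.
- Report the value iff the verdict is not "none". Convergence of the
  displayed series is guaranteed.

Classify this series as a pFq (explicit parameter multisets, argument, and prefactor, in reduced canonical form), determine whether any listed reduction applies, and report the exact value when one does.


Canonical form: C = -\frac{1}{8} times 2F1 with upper {-11, \frac{7}{2}}, lower {3}, x = 1. Verdict: this is the Chu-Vandermonde identity I2 (terminating 2F1 at x = 1 with n = 11, b = 7/2, c = 3). Exact value: \frac{323}{25165824}.

Key step: x = 1 and the lower running product (prefactor -1/8) is a rising factorial.
Adjacent-term ratio: r(k) = 1 * (k-11) (k+\frac{7}{2}) / [(k+3) (k+1)] - poly over poly, x = 1 from leading terms; C = -\frac{1}{8} at k = 0.


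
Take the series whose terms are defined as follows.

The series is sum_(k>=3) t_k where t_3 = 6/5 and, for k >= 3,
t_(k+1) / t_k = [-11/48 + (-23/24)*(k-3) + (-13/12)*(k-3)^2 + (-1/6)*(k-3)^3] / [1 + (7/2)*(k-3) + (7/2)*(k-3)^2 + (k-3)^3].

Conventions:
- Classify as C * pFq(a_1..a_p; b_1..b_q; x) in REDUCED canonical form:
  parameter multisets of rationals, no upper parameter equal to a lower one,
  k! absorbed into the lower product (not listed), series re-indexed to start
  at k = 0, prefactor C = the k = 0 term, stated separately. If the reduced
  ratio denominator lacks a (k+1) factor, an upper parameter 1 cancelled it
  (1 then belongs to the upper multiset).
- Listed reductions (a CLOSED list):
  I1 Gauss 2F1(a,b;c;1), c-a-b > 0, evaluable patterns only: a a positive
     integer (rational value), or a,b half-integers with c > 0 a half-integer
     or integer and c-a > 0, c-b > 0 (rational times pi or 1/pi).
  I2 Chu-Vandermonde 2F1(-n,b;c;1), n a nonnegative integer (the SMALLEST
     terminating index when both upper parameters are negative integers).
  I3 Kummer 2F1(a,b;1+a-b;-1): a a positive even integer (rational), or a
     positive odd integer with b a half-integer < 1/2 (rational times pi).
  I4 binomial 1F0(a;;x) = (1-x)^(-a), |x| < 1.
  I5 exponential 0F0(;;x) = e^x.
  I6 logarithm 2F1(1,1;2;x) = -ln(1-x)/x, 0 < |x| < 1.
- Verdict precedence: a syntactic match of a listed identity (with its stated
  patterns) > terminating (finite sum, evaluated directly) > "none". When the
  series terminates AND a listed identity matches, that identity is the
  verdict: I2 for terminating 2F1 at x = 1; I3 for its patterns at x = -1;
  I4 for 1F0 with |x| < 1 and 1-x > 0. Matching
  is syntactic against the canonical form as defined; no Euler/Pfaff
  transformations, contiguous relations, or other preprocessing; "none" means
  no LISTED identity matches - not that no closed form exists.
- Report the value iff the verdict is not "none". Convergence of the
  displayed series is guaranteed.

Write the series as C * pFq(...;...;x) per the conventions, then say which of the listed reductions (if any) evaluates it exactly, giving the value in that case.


Structural cue: with t_0 = 6/5, the expanded ratio factors over Q; C = 6/5, x = -1/6, roots give parameters.
Term ratio: r(k) = (-1/6) * (k+1/2) (k+11/2) / [(k+2) (k+1)] - rational; roots negated = parameters, x = (-1/6), C = 6/5.

Canonical form: C = 6/5 times 2F1 with upper {1/2, 11/2}, lower {2}, x = -1/6. Verdict: none. Every listed pattern misses the 2F1 form at -1/6, upper {1/2, 11/2}.


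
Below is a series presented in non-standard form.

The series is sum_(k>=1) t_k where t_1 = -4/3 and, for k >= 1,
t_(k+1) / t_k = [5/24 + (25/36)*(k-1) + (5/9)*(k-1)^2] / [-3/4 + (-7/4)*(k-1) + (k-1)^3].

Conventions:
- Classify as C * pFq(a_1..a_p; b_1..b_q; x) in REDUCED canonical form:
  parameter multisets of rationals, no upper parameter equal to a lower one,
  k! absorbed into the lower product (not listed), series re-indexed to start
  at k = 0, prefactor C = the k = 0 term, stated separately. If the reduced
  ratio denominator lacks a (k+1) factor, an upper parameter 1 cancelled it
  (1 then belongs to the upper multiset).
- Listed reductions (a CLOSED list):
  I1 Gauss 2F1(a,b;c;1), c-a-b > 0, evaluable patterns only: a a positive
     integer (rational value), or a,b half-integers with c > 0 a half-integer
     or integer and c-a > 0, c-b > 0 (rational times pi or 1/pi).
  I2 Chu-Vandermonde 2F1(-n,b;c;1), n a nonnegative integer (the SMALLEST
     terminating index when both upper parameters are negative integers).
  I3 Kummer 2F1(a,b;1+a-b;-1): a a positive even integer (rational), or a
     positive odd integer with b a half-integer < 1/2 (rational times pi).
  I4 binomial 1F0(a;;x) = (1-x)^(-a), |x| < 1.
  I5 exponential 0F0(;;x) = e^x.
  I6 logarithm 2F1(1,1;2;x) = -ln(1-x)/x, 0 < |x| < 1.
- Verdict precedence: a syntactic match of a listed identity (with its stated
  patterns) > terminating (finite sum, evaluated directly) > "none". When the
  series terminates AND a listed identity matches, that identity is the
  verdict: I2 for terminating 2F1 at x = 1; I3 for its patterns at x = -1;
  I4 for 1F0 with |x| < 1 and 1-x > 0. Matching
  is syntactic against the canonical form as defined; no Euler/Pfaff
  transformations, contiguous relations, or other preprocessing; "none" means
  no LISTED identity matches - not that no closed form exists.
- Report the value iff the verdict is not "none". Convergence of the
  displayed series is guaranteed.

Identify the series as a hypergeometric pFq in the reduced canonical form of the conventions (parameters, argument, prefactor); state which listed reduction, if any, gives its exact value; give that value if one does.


Canonical form: C = -4/3 times 1F1 with upper {3/4}, lower {-3/2}, x = 5/9. Verdict: none (x = 5/9): each listed identity misses the multisets {3/4} ; {-3/2}.

First insight: t_0 being -4/3, roots of the ratio polynomials (prefactor -4/3) are the negated parameters.
Ratio: r(k) = (5/9) * (k+3/4) / [(k-3/2) (k+1)] - poly over poly, x = (5/9) from leading terms; C = -4/3 at k = 0.


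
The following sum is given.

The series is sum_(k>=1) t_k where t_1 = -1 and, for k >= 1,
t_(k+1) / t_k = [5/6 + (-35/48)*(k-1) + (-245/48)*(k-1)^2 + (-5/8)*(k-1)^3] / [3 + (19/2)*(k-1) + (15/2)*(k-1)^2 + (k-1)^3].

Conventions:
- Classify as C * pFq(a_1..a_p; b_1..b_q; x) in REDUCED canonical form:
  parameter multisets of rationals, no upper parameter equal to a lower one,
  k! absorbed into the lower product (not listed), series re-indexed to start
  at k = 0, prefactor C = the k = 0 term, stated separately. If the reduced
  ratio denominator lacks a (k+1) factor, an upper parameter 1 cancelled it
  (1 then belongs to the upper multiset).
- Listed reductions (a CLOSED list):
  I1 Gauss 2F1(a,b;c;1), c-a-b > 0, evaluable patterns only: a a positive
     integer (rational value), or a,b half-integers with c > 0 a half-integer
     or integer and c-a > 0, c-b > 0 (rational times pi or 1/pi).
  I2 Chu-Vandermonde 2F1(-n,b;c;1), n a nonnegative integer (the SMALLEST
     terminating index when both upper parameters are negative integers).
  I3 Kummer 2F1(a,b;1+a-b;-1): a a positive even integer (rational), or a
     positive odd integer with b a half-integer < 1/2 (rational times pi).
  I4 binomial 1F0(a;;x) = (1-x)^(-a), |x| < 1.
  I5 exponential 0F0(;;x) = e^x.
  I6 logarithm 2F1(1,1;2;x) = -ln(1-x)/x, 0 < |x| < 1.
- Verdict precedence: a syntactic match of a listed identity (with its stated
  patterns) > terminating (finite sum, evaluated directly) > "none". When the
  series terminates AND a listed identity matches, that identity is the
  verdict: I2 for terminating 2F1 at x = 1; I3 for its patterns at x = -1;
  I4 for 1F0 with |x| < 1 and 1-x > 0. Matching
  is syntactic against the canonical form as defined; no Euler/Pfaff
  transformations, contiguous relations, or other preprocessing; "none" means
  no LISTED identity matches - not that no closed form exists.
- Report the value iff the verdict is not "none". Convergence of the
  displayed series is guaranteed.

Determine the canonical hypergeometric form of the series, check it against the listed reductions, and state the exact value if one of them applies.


With C = -1: the canonical form is 2F1(-1/3, 8; 6; -5/8). Verdict: none. No listed pattern accepts 2F1(-1/3, 8; 6; -5/8).

Key observation: t_0 being -1, the expanded ratio factors over Q; prefactor -1, roots give parameters.
Adjacent-term ratio: r(k) = (-5/8) * (k-1/3) (k+8) / [(k+6) (k+1)] ; factor over Q: parameters, x = (-5/8), and C = -1.


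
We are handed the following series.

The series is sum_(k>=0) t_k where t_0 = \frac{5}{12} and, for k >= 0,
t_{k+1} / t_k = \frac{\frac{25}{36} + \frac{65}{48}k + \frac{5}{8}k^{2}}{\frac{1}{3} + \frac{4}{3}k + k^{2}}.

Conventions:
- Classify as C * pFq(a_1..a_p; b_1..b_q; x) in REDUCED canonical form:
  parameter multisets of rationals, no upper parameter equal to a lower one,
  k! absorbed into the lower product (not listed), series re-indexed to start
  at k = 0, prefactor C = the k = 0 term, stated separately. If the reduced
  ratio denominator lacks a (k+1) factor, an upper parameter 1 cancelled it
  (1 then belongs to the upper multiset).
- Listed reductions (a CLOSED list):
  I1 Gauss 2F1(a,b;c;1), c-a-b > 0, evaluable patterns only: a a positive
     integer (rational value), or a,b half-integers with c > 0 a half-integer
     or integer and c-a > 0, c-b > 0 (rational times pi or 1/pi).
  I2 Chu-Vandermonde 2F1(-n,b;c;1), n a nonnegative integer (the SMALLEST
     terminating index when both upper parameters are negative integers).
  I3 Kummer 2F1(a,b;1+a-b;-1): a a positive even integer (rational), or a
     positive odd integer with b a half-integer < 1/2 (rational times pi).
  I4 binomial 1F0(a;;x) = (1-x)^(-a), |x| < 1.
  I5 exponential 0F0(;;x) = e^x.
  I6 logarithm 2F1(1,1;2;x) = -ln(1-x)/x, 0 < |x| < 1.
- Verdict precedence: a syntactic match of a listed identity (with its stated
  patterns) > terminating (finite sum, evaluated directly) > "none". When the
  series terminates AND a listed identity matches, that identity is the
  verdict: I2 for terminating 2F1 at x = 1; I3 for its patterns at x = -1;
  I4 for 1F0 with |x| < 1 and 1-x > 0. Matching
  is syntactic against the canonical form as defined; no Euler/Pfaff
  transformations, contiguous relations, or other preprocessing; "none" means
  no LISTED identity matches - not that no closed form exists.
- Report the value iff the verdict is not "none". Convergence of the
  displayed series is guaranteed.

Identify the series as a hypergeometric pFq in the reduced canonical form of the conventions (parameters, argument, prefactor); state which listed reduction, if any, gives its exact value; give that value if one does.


Prefactor \frac{5}{12}, argument \frac{5}{8}: 2F1 with upper {\frac{5}{6}, \frac{4}{3}} over lower {\frac{1}{3}}. Verdict: no listed reduction: x = \frac{5}{8} and upper {\frac{5}{6}, \frac{4}{3}} fail every I1-I6 pattern.

The tell: t_0 being \frac{5}{12}, the expanded ratio factors over Q; prefactor 5/12, roots give parameters.
Consecutive-term ratio: r(k) = \frac{5}{8} * (k+\frac{5}{6}) (k+\frac{4}{3}) / [(k+\frac{1}{3}) (k+1)] - poly over poly, x = \frac{5}{8} from leading terms; C = \frac{5}{12} at k = 0.


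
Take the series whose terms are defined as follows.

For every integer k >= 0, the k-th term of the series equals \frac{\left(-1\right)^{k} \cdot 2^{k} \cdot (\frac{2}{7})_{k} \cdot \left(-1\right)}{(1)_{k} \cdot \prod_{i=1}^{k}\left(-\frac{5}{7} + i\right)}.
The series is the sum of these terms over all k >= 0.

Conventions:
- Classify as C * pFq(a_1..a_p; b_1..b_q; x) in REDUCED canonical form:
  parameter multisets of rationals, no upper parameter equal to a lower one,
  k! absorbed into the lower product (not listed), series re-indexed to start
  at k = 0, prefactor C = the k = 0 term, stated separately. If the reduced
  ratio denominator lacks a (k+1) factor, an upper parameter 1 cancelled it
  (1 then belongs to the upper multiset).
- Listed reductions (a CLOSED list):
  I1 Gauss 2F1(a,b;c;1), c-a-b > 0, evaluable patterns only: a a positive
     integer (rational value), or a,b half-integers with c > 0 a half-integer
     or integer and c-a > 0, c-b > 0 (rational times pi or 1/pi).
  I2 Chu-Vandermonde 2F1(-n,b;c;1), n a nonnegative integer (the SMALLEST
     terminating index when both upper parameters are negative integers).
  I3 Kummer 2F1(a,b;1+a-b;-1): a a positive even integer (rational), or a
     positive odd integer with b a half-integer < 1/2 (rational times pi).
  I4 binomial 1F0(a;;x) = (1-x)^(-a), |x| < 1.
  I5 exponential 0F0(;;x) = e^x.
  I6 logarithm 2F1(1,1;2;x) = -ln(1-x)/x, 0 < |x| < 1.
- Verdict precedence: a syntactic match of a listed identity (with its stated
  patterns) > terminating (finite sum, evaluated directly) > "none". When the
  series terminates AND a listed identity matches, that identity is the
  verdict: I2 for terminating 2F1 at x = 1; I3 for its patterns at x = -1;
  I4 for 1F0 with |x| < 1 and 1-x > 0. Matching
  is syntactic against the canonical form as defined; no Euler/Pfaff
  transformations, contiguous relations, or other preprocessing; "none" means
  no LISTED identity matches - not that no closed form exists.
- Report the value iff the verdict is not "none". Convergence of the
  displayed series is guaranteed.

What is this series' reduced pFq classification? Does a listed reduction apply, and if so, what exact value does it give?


Classification (C = -1): 0F0 with upper {-}, lower {-}, argument x = -2. Verdict at x = -2: the I5 exponential reduction matches (the 0F0 exponential series at x = -2). Value: \left(-1\right) \cdot e^{-2}.

Structural cue: from the first term -1: the lower running product (C = -1, x = -2) is a rising factorial.
Adjacent-term ratio: r(k) = -2 * 1 / [(k+1)] - rational in k. x = -2; t_0 = -1; negate the roots.


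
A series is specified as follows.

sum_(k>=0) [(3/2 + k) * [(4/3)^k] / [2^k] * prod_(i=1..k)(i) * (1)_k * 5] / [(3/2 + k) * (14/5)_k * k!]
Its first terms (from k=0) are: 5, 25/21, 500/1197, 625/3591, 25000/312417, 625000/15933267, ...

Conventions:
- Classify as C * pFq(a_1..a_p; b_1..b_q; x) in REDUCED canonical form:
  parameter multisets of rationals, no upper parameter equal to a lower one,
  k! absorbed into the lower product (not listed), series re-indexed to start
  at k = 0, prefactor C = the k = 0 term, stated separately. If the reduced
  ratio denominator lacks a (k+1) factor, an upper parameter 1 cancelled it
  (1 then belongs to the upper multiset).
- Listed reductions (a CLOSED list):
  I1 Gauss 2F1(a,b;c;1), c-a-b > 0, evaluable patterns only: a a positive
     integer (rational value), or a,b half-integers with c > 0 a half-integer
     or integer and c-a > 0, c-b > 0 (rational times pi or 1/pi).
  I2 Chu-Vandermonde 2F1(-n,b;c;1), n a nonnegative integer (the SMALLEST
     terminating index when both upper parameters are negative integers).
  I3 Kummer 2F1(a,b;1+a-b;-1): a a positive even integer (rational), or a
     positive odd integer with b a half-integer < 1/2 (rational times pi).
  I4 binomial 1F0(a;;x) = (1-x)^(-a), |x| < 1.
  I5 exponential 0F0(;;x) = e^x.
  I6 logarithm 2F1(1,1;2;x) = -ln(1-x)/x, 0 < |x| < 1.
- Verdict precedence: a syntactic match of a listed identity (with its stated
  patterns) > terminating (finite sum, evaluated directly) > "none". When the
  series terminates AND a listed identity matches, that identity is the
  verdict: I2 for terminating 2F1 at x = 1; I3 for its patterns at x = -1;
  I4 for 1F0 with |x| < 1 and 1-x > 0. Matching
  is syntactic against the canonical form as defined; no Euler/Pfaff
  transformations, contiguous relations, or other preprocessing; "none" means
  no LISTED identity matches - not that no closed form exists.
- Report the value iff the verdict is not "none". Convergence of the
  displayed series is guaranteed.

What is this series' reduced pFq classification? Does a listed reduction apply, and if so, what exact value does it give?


First insight: from the first term 5: striking the common factor k + 3/2 reduces the term (C = 5).
Ratio: r(k) = (2/3) * (k+1) (k+1) / [(k+14/5) (k+1)] - rational in k, leading ratio (2/3); with t_0 = 5, classification follows.

Reduced: x = 2/3, 2F1, upper = {1, 1}, lower = {14/5}, C = 5. Verdict: none (x = 2/3): each listed identity misses the multisets {1, 1} ; {14/5}.


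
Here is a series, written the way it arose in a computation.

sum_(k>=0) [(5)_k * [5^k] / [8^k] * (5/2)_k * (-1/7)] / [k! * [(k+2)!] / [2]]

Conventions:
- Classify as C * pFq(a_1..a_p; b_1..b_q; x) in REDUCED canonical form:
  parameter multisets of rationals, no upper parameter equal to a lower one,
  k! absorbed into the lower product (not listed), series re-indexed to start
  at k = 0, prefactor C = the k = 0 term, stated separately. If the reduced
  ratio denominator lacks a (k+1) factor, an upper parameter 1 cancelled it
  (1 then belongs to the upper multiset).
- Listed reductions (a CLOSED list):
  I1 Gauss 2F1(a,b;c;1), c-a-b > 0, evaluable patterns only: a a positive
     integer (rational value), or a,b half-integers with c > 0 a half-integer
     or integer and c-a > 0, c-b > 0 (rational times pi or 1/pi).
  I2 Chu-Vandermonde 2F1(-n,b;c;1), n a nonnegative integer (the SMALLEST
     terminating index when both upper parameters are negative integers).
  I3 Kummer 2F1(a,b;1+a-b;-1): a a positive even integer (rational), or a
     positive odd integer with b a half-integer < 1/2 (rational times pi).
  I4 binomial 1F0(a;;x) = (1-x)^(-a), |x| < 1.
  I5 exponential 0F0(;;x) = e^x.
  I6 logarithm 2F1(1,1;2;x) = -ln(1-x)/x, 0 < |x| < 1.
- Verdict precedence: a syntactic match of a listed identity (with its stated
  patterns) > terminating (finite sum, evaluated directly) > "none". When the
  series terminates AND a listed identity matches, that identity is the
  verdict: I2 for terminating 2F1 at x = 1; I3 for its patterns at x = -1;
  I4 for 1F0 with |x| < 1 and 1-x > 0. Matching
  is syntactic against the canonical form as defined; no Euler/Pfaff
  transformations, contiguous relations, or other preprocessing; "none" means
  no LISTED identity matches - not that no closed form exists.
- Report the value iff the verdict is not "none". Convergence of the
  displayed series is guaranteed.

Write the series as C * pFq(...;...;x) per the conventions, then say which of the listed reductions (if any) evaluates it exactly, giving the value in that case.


Prefactor -1/7, argument 5/8: 2F1 with upper {5/2, 5} over lower {3}. Verdict: none. No listed pattern accepts 2F1(5/2, 5; 3; 5/8).

First insight: t_0 being -1/7, the two geometric factors (C = -1/7) combine into one argument.
Ratio: r(k) = (5/8) * (k+5/2) (k+5) / [(k+3) (k+1)] - rational in k, leading ratio (5/8); with t_0 = -1/7, classification follows.


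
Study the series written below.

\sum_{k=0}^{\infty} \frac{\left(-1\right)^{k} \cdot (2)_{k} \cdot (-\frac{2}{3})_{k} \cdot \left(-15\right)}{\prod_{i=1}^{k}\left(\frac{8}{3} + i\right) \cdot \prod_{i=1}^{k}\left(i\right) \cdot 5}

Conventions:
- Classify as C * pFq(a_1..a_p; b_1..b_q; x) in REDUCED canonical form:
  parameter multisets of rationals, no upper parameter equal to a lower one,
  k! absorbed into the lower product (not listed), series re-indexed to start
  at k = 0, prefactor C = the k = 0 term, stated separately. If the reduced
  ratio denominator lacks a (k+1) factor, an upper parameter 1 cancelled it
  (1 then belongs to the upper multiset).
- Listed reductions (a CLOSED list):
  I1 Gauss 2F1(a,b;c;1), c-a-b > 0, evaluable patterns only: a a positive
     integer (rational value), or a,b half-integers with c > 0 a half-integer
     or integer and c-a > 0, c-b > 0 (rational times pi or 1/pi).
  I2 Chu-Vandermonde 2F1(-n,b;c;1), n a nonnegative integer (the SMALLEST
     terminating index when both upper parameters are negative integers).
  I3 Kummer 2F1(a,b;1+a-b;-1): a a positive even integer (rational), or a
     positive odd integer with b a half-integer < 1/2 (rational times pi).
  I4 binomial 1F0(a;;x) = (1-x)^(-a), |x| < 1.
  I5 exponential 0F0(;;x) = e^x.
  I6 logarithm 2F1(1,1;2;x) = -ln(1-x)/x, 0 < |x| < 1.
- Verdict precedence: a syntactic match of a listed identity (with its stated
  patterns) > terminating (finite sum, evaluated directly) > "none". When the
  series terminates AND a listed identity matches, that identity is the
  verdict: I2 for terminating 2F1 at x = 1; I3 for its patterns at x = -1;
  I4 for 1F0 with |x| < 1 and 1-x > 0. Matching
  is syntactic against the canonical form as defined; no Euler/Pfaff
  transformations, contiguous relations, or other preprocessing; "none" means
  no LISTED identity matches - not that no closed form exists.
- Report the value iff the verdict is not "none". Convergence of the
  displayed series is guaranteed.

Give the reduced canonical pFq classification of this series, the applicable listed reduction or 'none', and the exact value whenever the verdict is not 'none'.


Canonical form: C = -3 times 2F1 with upper {-\frac{2}{3}, 2}, lower {\frac{11}{3}}, x = -1. Verdict at x = -1: the Kummer evaluation I3 matches (x = -1; c = \frac{11}{3} equals 1+a-b for upper {-\frac{2}{3}, 2}: listed pattern). Exact value: -4.

The tell: from the first term -3: the product of the first k integers (C = -3) is k!.
Step ratio: r(k) = -1 * (k-\frac{2}{3}) (k+2) / [(k+\frac{11}{3}) (k+1)] - rational in k, leading ratio -1; with t_0 = -3, classification follows.


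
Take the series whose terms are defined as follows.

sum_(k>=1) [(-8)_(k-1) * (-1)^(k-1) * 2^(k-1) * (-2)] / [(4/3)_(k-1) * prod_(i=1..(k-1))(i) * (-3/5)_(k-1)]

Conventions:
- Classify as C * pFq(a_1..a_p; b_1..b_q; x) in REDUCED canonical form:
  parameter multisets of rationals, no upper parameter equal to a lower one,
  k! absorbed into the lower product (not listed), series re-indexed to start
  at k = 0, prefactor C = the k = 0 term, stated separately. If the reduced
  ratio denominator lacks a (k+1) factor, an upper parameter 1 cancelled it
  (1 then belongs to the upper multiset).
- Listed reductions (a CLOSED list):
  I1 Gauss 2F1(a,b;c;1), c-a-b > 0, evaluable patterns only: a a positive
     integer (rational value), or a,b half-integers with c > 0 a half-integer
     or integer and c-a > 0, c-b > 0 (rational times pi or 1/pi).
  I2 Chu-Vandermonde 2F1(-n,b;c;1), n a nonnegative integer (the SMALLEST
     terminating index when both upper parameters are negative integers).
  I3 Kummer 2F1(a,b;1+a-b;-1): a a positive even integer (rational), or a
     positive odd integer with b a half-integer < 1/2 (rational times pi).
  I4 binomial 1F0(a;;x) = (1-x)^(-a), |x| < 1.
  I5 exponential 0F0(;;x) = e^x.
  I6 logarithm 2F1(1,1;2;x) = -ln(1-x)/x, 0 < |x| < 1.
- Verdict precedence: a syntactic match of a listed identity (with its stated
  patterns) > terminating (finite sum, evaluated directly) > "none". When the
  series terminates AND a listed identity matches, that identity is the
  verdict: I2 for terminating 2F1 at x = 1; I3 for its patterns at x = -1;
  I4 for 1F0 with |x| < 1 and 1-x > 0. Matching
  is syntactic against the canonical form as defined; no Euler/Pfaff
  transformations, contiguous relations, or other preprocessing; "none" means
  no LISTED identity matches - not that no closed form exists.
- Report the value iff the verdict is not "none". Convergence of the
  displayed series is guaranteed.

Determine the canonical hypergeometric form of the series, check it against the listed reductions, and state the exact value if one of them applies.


Prefactor -2, argument -2: 1F2 with upper {-8} over lower {-3/5, 4/3}. Verdict: terminating - the sum ends at index 8 because -8 is a negative integer; exact evaluation follows. Sum: 4223032552663/6373342976.

The tell: with t_0 = -2, the product of the first k integers (C = -2) is k!.
Term ratio: r(k) = (-2) * (k-8) / [(k-3/5) (k+4/3) (k+1)] - rational in k. x = (-2); t_0 = -2; negate the roots.


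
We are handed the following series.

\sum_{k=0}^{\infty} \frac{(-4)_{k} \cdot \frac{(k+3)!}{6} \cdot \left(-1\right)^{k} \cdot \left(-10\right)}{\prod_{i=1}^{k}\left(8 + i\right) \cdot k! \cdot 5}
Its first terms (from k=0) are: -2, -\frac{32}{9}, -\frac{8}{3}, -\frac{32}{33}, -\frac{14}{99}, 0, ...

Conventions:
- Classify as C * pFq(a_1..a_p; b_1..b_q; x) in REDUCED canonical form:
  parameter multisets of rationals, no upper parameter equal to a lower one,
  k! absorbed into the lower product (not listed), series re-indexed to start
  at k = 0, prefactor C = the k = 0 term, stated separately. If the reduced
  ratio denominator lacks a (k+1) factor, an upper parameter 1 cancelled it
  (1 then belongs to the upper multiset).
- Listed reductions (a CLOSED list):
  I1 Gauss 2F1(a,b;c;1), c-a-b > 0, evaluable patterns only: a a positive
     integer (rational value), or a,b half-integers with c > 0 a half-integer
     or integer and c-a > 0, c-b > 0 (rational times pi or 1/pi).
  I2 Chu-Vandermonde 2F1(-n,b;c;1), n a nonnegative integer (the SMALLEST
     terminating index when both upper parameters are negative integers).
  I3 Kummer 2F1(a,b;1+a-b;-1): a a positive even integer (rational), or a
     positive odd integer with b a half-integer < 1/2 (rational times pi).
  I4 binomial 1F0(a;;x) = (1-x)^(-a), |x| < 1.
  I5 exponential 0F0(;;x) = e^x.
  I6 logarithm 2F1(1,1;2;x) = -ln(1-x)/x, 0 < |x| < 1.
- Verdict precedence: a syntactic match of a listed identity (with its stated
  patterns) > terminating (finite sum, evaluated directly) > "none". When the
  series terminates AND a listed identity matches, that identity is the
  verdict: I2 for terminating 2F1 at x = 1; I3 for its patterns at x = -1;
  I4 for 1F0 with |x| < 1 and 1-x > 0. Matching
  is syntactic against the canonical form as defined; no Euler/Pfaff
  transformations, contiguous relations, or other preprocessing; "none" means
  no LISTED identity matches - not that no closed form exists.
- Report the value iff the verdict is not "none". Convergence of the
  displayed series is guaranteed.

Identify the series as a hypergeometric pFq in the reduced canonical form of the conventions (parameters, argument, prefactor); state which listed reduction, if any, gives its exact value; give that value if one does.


Key step: t_0 = -2 here, and the lower running product (C = -2, x = -1) is a rising factorial.
Ratio: r(k) = -1 * (k-4) (k+4) / [(k+9) (k+1)] - poly over poly, x = -1 from leading terms; C = -2 at k = 0.

Reduced: x = -1, 2F1, upper = {-4, 4}, lower = {9}, C = -2. Verdict (x = -1): Kummer's theorem (I3) applies (x = -1; c = 9 equals 1+a-b for upper {-4, 4}: listed pattern). Its exact value is -\frac{28}{3}.


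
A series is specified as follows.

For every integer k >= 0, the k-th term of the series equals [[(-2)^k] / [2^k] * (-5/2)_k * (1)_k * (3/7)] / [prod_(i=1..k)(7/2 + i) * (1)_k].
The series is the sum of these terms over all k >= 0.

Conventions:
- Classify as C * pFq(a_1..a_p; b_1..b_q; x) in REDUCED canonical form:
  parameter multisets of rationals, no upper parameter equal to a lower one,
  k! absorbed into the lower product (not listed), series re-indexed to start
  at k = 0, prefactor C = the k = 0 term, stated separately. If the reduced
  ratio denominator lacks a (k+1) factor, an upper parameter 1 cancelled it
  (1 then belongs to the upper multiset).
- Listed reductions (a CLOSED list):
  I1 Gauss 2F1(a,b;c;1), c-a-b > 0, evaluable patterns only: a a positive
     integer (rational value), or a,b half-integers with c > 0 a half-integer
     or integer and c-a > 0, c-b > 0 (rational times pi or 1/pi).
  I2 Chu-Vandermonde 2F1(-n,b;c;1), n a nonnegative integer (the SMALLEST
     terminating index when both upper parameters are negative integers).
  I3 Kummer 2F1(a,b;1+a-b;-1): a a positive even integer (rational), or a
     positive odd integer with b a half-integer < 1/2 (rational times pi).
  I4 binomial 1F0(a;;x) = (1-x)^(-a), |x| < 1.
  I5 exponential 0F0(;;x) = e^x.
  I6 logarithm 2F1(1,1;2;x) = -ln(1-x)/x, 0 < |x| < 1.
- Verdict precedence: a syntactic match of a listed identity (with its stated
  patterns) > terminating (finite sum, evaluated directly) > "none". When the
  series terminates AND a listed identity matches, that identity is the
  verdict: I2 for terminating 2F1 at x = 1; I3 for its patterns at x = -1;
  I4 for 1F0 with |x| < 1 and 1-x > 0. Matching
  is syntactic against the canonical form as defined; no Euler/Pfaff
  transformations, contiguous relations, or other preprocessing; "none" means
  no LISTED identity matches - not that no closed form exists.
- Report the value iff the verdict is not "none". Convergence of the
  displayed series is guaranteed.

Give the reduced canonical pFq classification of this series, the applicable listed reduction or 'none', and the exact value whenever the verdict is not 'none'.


Classification (C = 3/7): 2F1 with upper {-5/2, 1}, lower {9/2}, argument x = -1. Verdict: Kummer (I3) fires (x = -1; c = 9/2 equals 1+a-b for upper {-5/2, 1}: listed pattern). Exact value: (15/64) * pi.

Structural cue: t_0 = 3/7 here, and the two k-th powers (C = 3/7) combine into one argument.
Adjacent-term ratio: r(k) = (-1) * (k-5/2) (k+1) / [(k+9/2) (k+1)] - rational in k, leading ratio (-1); with t_0 = 3/7, classification follows.
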